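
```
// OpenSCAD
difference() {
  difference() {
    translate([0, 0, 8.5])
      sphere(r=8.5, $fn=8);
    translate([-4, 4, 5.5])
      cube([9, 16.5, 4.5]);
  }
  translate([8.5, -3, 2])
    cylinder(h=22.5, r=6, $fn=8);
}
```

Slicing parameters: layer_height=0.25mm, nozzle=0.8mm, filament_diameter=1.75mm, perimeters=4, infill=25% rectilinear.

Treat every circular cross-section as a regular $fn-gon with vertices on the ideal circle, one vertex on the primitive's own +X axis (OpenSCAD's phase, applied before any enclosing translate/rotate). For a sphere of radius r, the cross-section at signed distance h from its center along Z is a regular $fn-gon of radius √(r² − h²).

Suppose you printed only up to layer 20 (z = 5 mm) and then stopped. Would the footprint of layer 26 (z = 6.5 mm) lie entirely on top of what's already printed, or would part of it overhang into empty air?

part overhangs

Compare the two slices. At z = 5: the r=8.5 sphere slices to a regular 8-gon of circumradius 7.746 (√(r²−h²) with h=3.5 from center) (area = (8/2)·7.746²·sin(360°/8) = 169.71 mm²); the cube at (-4, 4) is absent (z outside [5.5, 10]); Subtracting the remaining from the first: none of the subtracted shapes is present at this height, so the r=8.5 sphere is unchanged — area = 169.71 mm²; the cylinder at (8.5, -3): section is a regular 8-gon, circumradius r=6 (area = (8/2)·6.000²·sin(360°/8) = 101.82 mm²); Subtracting the remaining from the first: starting from the result so far (169.71 mm²), the r=6 cylinder at (8.5, -3) partially overlaps it — only the 25.96 mm² overlap (of its 101.82 mm²) is removed, clipping the outline — area = 143.75 mm². At z = 6.5: the sphere: section is a regular 8-gon, circumradius = √(r²−h²) = √(8.5²−2²) = 8.261 (area = (8/2)·8.261²·sin(360°/8) = 193.04 mm²); the 9×16.5 cube at (-4, 4) contributes its full rectangle (area 148.50 mm²); Subtracting the remaining from the first: starting from the r=8.5 sphere (193.04 mm²), the 9×16.5 cube at (-4, 4) partially overlaps it — only the 29.86 mm² overlap (of its 148.50 mm²) is removed, clipping the outline — area = 163.18 mm²; the r=6 cylinder at (8.5, -3) gives a regular 8-gon of circumradius 6 (constant along its height) (area = (8/2)·6.000²·sin(360°/8) = 101.82 mm²); Subtracting the remaining from the first: starting from the result so far (163.18 mm²), the r=6 cylinder at (8.5, -3) partially overlaps it — only the 31.01 mm² overlap (of its 101.82 mm²) is removed, clipping the outline — area = 132.17 mm². Checking containment: at z = 6.5 the cross-section extends beyond the z = 5 cross-section by about 13.64 mm².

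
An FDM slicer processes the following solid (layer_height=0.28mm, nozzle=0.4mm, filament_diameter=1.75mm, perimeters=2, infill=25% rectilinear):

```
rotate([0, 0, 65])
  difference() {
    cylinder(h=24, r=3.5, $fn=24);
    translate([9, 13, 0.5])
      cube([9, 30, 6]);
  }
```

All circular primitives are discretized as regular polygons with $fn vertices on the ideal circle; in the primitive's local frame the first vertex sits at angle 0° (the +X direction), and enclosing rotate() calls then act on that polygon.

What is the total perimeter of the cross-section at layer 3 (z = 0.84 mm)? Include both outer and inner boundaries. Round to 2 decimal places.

At z = 0.84 mm: the r=3.5 cylinder contributes a regular 24-gon of circumradius 3.5 (perimeter = 2·24·3.500·sin(180°/24) = 21.93 mm); the cube at (9, 13) (footprint 9×30) is included at this height (perimeter 78.00 mm); Subtracting the remaining from the first: starting from the r=3.5 cylinder, the 9×30 cube at (9, 13) misses the remaining region (no effect) — boundary = 21.93 mm; (rotated 65° about Z; rotation is an isometry so areas/perimeters/island counts are preserved). Overall, the cross-section is a single solid region. Total boundary length (outer) = 21.93 mm.

21.93 mm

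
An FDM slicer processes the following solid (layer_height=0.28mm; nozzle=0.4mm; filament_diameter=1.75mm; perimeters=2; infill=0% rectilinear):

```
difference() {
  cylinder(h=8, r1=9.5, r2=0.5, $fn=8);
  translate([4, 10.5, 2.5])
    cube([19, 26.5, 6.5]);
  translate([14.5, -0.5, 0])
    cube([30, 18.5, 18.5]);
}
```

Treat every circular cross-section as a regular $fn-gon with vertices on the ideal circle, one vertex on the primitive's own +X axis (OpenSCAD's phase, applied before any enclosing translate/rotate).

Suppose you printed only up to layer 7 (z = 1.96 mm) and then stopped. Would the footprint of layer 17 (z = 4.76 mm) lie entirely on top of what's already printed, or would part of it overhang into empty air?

entirely on top

Compare the two slices. At z = 1.96: the cone: at t=0.245 of its height the radius interpolates to r₁+(r₂−r₁)t = 7.295, giving a regular 8-gon of that circumradius (area = (8/2)·7.295²·sin(360°/8) = 150.52 mm²); the cube at (4, 10.5) is absent (z outside [2.5, 9]); the cube at (14.5, -0.5) is present — its section is the full 30×18.5 rectangle (area 555.00 mm²); Taking the first minus the rest: starting from the cone (150.52 mm²), the 30×18.5 cube at (14.5, -0.5) misses the remaining region (no effect) — area = 150.52 mm². At z = 4.76: the cone (r1=9.5→r2=0.5) has section circumradius 4.145 here — a regular 8-gon (area = (8/2)·4.145²·sin(360°/8) = 48.60 mm²); the cube at (4, 10.5) is present — its section is the full 19×26.5 rectangle (area 503.50 mm²); the cube at (14.5, -0.5) (footprint 30×18.5) is included at this height (area 555.00 mm²); Subtracting the remaining from the first: starting from the cone (48.60 mm²), the 19×26.5 cube at (4, 10.5) misses the remaining region (no effect); the 30×18.5 cube at (14.5, -0.5) misses the remaining region (no effect) — area = 48.60 mm². Checking containment: the cross-section at z = 4.76 is a subset of the cross-section at z = 1.96.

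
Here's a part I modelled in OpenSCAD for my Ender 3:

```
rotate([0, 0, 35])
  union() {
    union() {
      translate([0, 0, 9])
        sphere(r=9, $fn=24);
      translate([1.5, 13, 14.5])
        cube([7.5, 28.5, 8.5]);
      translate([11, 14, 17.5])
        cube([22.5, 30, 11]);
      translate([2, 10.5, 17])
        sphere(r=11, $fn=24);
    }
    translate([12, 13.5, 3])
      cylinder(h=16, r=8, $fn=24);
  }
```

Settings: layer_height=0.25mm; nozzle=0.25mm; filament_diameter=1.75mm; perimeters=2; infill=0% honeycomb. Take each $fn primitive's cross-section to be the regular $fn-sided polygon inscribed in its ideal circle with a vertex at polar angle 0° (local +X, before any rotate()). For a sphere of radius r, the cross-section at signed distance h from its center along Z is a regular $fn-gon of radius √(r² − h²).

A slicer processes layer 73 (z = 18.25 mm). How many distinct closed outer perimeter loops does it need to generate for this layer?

1

At z = 18.25 mm: the sphere is absent (|z−center|=9.250 > r=9); the 7.5×28.5 cube at (1.5, 13) contributes its full rectangle; the cube at (11, 14) (footprint 22.5×30) is included at this height; the r=11 sphere at (2, 10.5) slices to a regular 24-gon of circumradius 10.929 (√(r²−h²) with h=1.25 from center); Taking the union: the regions partially overlap (shared area 58.95 mm²), so overlapping operands fuse into one piece — 1 connected region; the r=8 cylinder at (12, 13.5) gives a regular 24-gon of circumradius 8 (constant along its height); Combining (union): the regions partially overlap (shared area 143.07 mm²), so overlapping operands fuse into one piece — 1 connected region; (rotated 35° about Z; rotation is an isometry so areas/perimeters/island counts are preserved). The result has 1 disconnected region.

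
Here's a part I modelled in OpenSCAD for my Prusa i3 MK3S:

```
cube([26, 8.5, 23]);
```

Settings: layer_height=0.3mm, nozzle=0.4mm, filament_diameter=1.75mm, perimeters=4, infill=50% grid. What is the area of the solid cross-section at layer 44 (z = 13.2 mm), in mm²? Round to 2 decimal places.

At z = 13.2 mm: the cube is present — its section is the full 26×8.5 rectangle (area 221.00 mm²). Overall, the cross-section is a single solid region. Net area = 221.00 mm².

221.00 mm²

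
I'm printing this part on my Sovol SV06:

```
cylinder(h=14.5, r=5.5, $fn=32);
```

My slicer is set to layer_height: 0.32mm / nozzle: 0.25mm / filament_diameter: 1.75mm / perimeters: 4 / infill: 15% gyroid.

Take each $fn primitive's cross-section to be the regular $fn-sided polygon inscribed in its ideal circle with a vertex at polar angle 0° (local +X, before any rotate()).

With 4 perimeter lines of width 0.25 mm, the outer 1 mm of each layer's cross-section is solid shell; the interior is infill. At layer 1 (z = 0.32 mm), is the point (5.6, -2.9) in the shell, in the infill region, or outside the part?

outside

At z = 0.32 mm: the cylinder: section is a regular 32-gon, circumradius r=5.5. Overall, the cross-section is a single solid region. The nearest boundary edge runs (4.57, -3.06)→(5.08, -2.10); distance from the point to it = 0.83 mm. The point is not inside any of the regions above, so it lies outside the cross-section (0.83 mm from the nearest boundary).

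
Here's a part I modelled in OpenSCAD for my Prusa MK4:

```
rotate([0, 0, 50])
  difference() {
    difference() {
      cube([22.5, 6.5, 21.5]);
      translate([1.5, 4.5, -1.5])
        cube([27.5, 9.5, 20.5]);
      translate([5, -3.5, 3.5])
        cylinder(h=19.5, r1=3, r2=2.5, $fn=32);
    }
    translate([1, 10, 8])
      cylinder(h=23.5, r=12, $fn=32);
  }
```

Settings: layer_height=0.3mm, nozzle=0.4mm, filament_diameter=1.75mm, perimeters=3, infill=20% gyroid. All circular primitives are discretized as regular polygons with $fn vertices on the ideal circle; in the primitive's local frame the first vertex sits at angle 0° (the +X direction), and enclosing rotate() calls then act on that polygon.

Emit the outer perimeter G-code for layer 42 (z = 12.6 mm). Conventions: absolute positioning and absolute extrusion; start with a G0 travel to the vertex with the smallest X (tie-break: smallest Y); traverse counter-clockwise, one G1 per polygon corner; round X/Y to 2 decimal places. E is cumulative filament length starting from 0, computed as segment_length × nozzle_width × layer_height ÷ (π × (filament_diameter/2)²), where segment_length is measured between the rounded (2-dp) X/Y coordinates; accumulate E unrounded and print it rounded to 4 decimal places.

G0 X4.01 Y11.78 Z12.60
G1 X4.50 Y10.55 E0.0661
G1 X4.94 Y8.24 E0.1834
G1 X4.91 Y5.89 E0.3006
G1 X4.90 Y5.84 E0.3032
G1 X14.46 Y17.24 E1.0454
G1 X11.02 Y20.13 E1.2696
G1 X4.01 Y11.78 E1.8135

At z = 12.6 mm: the cube is present — its section is the full 22.5×6.5 rectangle; the cube at (1.5, 4.5) (footprint 27.5×9.5) is included at this height; the cone at (5, -3.5) (r1=3→r2=2.5) has section circumradius 2.767 here — a regular 32-gon; Taking the first minus the rest: starting from the 22.5×6.5 cube, the 27.5×9.5 cube at (1.5, 4.5) partially overlaps it — only the 42.00 mm² overlap (of its 261.25 mm²) is removed, clipping the outline; the cone at (5, -3.5) misses the remaining region (no effect) — 1 connected region; the cylinder at (1, 10): section is a regular 32-gon, circumradius r=12; After the difference (first − rest): starting from that combined region, the r=12 cylinder at (1, 10) partially overlaps it — only the 47.75 mm² overlap (of its 449.49 mm²) is removed, clipping the outline — 1 connected region; (rotated 50° about Z; rotation is an isometry so areas/perimeters/island counts are preserved). The outline is a single polygon with 7 vertices. Extrusion per mm of travel: 0.4 × 0.3 / (π × 0.875²) = 0.049890. Accumulating E over each segment gives final E = 1.8135.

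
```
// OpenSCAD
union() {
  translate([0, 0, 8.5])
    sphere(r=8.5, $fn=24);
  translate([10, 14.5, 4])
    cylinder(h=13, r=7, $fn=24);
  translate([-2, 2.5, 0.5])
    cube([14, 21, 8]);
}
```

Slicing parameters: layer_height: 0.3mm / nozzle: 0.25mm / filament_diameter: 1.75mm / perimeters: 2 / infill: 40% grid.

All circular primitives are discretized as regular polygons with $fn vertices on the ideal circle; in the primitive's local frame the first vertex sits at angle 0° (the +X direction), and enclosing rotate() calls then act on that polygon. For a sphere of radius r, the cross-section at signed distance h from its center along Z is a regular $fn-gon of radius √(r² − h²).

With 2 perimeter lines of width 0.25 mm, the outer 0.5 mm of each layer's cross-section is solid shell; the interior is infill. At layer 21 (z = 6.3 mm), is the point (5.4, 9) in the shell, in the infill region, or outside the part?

infill

At z = 6.3 mm: the r=8.5 sphere slices to a regular 24-gon of circumradius 8.210 (√(r²−h²) with h=2.2 from center); the r=7 cylinder at (10, 14.5) gives a regular 24-gon of circumradius 7 (constant along its height); the cube at (-2, 2.5) (footprint 14×21) is included at this height; Merging all regions: the regions partially overlap (shared area 146.96 mm²), so overlapping operands fuse into one piece — 1 connected region. Overall, the cross-section is a single solid region. The nearest boundary edge runs (13.50, 8.44)→(12.00, 7.82); distance from the point to it = 6.71 mm. The point is inside the cross-section and 6.71 mm from the nearest boundary — more than the 0.5 mm shell width (2 × 0.25), so it's in the infill interior.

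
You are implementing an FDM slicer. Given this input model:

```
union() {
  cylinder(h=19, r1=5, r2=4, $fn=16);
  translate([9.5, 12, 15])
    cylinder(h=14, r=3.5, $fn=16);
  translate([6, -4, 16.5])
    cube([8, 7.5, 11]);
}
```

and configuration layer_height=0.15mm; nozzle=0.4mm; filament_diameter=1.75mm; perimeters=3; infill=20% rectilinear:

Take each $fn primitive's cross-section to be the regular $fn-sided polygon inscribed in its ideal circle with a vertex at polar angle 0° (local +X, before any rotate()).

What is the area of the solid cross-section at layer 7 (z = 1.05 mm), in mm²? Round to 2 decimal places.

74.85 mm²

At z = 1.05 mm: the cone: at t=0.055 of its height the radius interpolates to r₁+(r₂−r₁)t = 4.945, giving a regular 16-gon of that circumradius (area = (16/2)·4.945²·sin(360°/16) = 74.85 mm²); the cylinder at (9.5, 12) is absent (z outside [15, 29]); the cube at (6, -4) is absent (z outside [16.5, 27.5]); Merging all regions: only the cone is present, so the union is just that shape — area = 74.85 mm². Overall, the cross-section is a single solid region. Net area = 74.85 mm².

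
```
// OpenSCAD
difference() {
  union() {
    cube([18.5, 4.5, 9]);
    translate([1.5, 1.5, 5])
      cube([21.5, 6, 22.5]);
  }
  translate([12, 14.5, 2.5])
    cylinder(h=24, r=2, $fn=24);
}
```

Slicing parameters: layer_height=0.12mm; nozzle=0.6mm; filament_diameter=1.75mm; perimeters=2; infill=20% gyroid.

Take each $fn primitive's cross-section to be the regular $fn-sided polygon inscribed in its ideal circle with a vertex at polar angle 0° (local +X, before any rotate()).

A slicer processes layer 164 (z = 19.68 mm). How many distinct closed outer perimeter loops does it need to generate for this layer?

At z = 19.68 mm: the cube is not intersected at this z (z outside [0, 9]); the cube at (1.5, 1.5) (footprint 21.5×6) is included at this height; Merging all regions: only the 21.5×6 cube at (1.5, 1.5) is present, so the union is just that shape — 1 connected region; the r=2 cylinder at (12, 14.5) contributes a regular 24-gon of circumradius 2; Taking the first minus the rest: starting from the result so far, the r=2 cylinder at (12, 14.5) misses the remaining region (no effect) — 1 connected region. The result has 1 disconnected region.

1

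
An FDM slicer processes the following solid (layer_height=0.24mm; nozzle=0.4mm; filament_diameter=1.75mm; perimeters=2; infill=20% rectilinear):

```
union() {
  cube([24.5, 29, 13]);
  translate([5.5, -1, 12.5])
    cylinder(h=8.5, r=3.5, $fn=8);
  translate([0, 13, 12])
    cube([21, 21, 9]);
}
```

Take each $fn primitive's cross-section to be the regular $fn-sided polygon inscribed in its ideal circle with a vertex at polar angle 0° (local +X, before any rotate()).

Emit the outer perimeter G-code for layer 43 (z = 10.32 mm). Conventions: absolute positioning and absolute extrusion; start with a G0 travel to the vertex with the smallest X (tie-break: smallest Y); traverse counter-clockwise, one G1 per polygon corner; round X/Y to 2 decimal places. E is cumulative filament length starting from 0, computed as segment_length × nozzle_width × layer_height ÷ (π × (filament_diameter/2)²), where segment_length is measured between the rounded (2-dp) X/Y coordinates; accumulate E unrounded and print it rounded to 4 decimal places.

G0 X0.00 Y0.00 Z10.32
G1 X24.50 Y0.00 E0.9778
G1 X24.50 Y29.00 E2.1353
G1 X0.00 Y29.00 E3.1131
G1 X0.00 Y0.00 E4.2706

At z = 10.32 mm: the cube is present — its section is the full 24.5×29 rectangle; the cylinder at (5.5, -1) is absent (z outside [12.5, 21]); the cube at (0, 13) is not intersected at this z (z outside [12, 21]); Taking the union: only the 24.5×29 cube is present, so the union is just that shape — 1 connected region. The outline is a single polygon with 4 vertices. Extrusion per mm of travel: 0.4 × 0.24 / (π × 0.875²) = 0.039912. Accumulating E over each segment gives final E = 4.2706.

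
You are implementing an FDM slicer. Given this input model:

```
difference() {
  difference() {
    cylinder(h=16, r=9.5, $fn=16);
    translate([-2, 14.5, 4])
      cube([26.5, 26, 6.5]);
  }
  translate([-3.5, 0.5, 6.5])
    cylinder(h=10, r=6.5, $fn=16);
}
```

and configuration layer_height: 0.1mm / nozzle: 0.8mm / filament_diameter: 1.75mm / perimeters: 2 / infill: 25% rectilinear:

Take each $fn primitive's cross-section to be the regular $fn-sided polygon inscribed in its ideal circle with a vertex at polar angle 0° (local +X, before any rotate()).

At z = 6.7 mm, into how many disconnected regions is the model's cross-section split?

1

At z = 6.7 mm: the cylinder: section is a regular 16-gon, circumradius r=9.5; the cube at (-2, 14.5) (footprint 26.5×26) is included at this height; Subtracting the remaining from the first: starting from the r=9.5 cylinder, the 26.5×26 cube at (-2, 14.5) misses the remaining region (no effect) — 1 connected region; the r=6.5 cylinder at (-3.5, 0.5) contributes a regular 16-gon of circumradius 6.5; Taking the first minus the rest: starting from that combined region, the r=6.5 cylinder at (-3.5, 0.5) partially overlaps it — only the 125.86 mm² overlap (of its 129.35 mm²) is removed, clipping the outline — 1 connected region. The result has 1 disconnected region.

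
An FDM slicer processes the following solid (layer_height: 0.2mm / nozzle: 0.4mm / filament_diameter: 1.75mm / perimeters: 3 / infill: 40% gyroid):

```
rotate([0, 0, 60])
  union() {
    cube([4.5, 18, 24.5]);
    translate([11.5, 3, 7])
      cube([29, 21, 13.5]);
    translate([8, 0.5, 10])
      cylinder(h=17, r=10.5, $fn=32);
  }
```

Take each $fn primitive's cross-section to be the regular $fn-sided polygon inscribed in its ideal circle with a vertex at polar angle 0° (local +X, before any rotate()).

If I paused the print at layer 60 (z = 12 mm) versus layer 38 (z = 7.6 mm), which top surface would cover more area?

layer 60 (z = 12 mm)

Layer 60 (z = 12): the cube is present — its section is the full 4.5×18 rectangle (area 81.00 mm²); the cube at (11.5, 3) is present — its section is the full 29×21 rectangle (area 609.00 mm²); the r=10.5 cylinder at (8, 0.5) contributes a regular 32-gon of circumradius 10.5 (area = (32/2)·10.500²·sin(360°/32) = 344.14 mm²); Taking the union: the regions partially overlap — summed areas 1034.14 mm² minus the doubly-counted overlap 73.90 mm² gives 960.24 mm² — area = 960.24 mm²; (rotated 60° about Z; rotation is an isometry so areas/perimeters/island counts are preserved). So its area = 960.24 mm². Layer 38 (z = 7.6): the cube is present — its section is the full 4.5×18 rectangle (area 81.00 mm²); the cube at (11.5, 3) (footprint 29×21) is included at this height (area 609.00 mm²); the cylinder at (8, 0.5) does not reach this height (z outside [10, 27]); Combining (union): the 2 present regions are separate (no shared area or edge), so areas and boundary lengths simply add and each stays a separate island — area = 690.00 mm²; (rotated 60° about Z; rotation is an isometry so areas/perimeters/island counts are preserved). So its area = 690.00 mm². Layer 60 is larger (960.24 vs 690.00 mm²).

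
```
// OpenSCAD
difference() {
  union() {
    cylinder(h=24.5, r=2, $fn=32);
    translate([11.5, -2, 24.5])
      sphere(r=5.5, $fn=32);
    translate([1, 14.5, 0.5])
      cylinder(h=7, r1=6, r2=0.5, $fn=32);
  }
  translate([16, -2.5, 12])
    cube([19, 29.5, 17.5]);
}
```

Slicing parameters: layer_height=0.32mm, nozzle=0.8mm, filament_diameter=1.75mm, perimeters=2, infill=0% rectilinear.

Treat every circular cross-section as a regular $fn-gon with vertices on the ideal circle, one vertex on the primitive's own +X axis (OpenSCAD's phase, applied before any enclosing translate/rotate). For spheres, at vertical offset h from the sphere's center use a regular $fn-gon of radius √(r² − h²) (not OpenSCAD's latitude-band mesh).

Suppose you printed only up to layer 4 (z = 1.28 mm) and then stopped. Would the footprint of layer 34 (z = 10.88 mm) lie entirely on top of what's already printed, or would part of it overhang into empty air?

Compare the two slices. At z = 1.28: the cylinder: section is a regular 32-gon, circumradius r=2 (area = (32/2)·2.000²·sin(360°/32) = 12.49 mm²); the sphere at (11.5, -2) is not intersected at this z (|z−center|=23.220 > r=5.5); the cone at (1, 14.5) (r1=6→r2=0.5) has section circumradius 5.387 here — a regular 32-gon (area = (32/2)·5.387²·sin(360°/32) = 90.59 mm²); Taking the union: the 2 present regions are separate (no shared area or edge), so areas and boundary lengths simply add and each stays a separate island — area = 103.07 mm²; the cube at (16, -2.5) is not intersected at this z (z outside [12, 29.5]); Subtracting the remaining from the first: none of the subtracted shapes is present at this height, so the result so far is unchanged — area = 103.07 mm². At z = 10.88: the r=2 cylinder gives a regular 32-gon of circumradius 2 (constant along its height) (area = (32/2)·2.000²·sin(360°/32) = 12.49 mm²); the sphere at (11.5, -2) does not reach this height (|z−center|=13.620 > r=5.5); the cone at (1, 14.5) is not intersected at this z (z outside [0.5, 7.5]); Combining (union): only the r=2 cylinder is present, so the union is just that shape — area = 12.49 mm²; the cube at (16, -2.5) is absent (z outside [12, 29.5]); Subtracting the remaining from the first: none of the subtracted shapes is present at this height, so that combined region is unchanged — area = 12.49 mm². Checking containment: the cross-section at z = 10.88 is a subset of the cross-section at z = 1.28.

entirely on top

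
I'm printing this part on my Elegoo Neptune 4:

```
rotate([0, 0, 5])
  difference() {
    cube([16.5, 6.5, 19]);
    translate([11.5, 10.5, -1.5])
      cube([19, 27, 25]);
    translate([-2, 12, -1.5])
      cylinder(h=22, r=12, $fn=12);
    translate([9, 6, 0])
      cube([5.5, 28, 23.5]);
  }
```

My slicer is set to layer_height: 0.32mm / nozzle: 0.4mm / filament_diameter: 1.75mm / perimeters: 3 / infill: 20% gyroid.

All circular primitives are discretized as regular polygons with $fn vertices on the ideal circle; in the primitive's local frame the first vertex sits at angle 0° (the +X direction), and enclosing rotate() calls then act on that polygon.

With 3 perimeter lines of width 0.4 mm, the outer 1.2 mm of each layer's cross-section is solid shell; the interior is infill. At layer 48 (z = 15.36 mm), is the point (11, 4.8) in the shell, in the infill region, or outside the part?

At z = 15.36 mm: the cube is present — its section is the full 16.5×6.5 rectangle; the cube at (11.5, 10.5) is present — its section is the full 19×27 rectangle; the r=12 cylinder at (-2, 12) gives a regular 12-gon of circumradius 12 (constant along its height); the cube at (9, 6) (footprint 5.5×28) is included at this height; Taking the first minus the rest: starting from the 16.5×6.5 cube, the 19×27 cube at (11.5, 10.5) misses the remaining region (no effect); the r=12 cylinder at (-2, 12) partially overlaps it — only the 33.59 mm² overlap (of its 432.00 mm²) is removed, clipping the outline; the 5.5×28 cube at (9, 6) partially overlaps it — only the 2.75 mm² overlap (of its 154.00 mm²) is removed, clipping the outline — 1 connected region; (whole slice rotated 5° about Z — lengths, areas and connectivity unchanged). Overall, the cross-section is a single solid region. Undo the 5° rotation: the query point maps to (11.376, 3.823) in the un-rotated model frame. The nearest boundary edge runs (9.00, 6.00)→(14.50, 6.00); distance from the point to it = 2.18 mm. The point is inside the cross-section and 2.18 mm from the nearest boundary — more than the 1.2 mm shell width (3 × 0.4), so it's in the infill interior.

infill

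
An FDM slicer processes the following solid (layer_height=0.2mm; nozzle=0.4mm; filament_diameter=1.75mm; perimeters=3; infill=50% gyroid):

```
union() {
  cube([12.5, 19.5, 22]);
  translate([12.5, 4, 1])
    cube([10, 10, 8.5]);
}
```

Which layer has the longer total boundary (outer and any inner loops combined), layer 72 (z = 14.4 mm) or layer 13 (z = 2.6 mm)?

Layer 72 (z = 14.4): the cube is present — its section is the full 12.5×19.5 rectangle (perimeter 64.00 mm); the cube at (12.5, 4) is absent (z outside [1, 9.5]); Merging all regions: only the 12.5×19.5 cube is present, so the union is just that shape — boundary = 64.00 mm. So its perimeter = 64.00 mm. Layer 13 (z = 2.6): the cube is present — its section is the full 12.5×19.5 rectangle (perimeter 64.00 mm); the cube at (12.5, 4) (footprint 10×10) is included at this height (perimeter 40.00 mm); Taking the union: the 2 present regions share edge segments without overlapping in area, so areas simply add but the touching pieces fuse into one outline (the shared edge portions become interior and drop out of the boundary) — boundary = 84.00 mm. So its perimeter = 84.00 mm. Layer 13 is larger (84.00 vs 64.00 mm).

layer 13 (z = 2.6 mm)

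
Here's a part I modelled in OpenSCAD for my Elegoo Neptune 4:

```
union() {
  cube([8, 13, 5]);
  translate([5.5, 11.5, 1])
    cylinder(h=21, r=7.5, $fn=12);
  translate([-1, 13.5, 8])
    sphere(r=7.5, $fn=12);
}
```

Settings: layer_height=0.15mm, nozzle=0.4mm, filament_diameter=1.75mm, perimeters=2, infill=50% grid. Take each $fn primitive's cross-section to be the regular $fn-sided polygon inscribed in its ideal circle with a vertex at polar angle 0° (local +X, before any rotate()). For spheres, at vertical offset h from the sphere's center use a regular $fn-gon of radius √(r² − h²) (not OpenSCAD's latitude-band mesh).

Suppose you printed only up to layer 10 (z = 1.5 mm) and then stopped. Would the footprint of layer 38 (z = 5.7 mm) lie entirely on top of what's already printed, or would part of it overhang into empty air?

Compare the two slices. At z = 1.5: the cube (footprint 8×13) is included at this height (area 104.00 mm²); the cylinder at (5.5, 11.5): section is a regular 12-gon, circumradius r=7.5 (area = (12/2)·7.500²·sin(360°/12) = 168.75 mm²); the r=7.5 sphere at (-1, 13.5) slices to a regular 12-gon of circumradius 3.742 (√(r²−h²) with h=6.5 from center) (area = (12/2)·3.742²·sin(360°/12) = 42.00 mm²); Taking the union: the regions partially overlap — summed areas 314.75 mm² minus the doubly-counted overlap 88.58 mm² gives 226.17 mm² — area = 226.17 mm². At z = 5.7: the cube is absent (z outside [0, 5]); the r=7.5 cylinder at (5.5, 11.5) contributes a regular 12-gon of circumradius 7.5 (area = (12/2)·7.500²·sin(360°/12) = 168.75 mm²); the r=7.5 sphere at (-1, 13.5) slices to a regular 12-gon of circumradius 7.139 (√(r²−h²) with h=2.3 from center) (area = (12/2)·7.139²·sin(360°/12) = 152.88 mm²); Merging all regions: the regions partially overlap — summed areas 321.63 mm² minus the doubly-counted overlap 67.14 mm² gives 254.49 mm² — area = 254.49 mm². Checking containment: at z = 5.7 the cross-section extends beyond the z = 1.5 cross-section by about 66.32 mm².

part overhangs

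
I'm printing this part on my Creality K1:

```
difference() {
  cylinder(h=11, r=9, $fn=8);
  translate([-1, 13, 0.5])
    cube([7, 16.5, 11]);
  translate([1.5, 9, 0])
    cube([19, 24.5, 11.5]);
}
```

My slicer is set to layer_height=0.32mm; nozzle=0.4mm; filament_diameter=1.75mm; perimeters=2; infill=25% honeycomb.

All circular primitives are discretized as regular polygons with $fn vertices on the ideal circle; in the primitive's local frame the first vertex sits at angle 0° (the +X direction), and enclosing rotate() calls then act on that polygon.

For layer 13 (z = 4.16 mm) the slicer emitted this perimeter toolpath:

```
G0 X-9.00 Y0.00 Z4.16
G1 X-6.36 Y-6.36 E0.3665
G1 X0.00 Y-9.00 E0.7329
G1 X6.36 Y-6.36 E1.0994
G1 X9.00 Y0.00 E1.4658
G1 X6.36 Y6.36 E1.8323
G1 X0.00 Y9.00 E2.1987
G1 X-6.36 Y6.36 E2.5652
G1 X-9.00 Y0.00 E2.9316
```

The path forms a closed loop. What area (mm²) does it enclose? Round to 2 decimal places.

228.96 mm²

Apply the shoelace formula to the sequence of (X, Y) vertices; enclosed area = 228.96 mm².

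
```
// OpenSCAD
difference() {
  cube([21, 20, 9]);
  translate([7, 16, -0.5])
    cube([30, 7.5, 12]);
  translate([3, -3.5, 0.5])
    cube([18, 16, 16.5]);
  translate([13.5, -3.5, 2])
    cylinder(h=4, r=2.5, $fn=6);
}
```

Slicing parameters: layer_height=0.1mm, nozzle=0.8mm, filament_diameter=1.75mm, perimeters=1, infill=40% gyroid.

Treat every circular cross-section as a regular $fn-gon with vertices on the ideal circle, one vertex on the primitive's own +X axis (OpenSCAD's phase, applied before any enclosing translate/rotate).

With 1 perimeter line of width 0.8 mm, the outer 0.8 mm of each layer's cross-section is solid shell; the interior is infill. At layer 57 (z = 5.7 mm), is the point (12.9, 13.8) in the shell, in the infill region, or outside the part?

At z = 5.7 mm: the cube is present — its section is the full 21×20 rectangle; the 30×7.5 cube at (7, 16) contributes its full rectangle; the cube at (3, -3.5) (footprint 18×16) is included at this height; the r=2.5 cylinder at (13.5, -3.5) gives a regular 6-gon of circumradius 2.5 (constant along its height); Subtracting the remaining from the first: starting from the 21×20 cube, the 30×7.5 cube at (7, 16) partially overlaps it — only the 56.00 mm² overlap (of its 225.00 mm²) is removed, clipping the outline; the 18×16 cube at (3, -3.5) partially overlaps it — only the 225.00 mm² overlap (of its 288.00 mm²) is removed, clipping the outline; the r=2.5 cylinder at (13.5, -3.5) misses the remaining region (no effect) — 1 connected region. Overall, the cross-section is a single solid region. The nearest boundary edge runs (21.00, 12.50)→(3.00, 12.50); distance from the point to it = 1.30 mm. The point is inside the cross-section and 1.30 mm from the nearest boundary — more than the 0.8 mm shell width (1 × 0.8), so it's in the infill interior.

infill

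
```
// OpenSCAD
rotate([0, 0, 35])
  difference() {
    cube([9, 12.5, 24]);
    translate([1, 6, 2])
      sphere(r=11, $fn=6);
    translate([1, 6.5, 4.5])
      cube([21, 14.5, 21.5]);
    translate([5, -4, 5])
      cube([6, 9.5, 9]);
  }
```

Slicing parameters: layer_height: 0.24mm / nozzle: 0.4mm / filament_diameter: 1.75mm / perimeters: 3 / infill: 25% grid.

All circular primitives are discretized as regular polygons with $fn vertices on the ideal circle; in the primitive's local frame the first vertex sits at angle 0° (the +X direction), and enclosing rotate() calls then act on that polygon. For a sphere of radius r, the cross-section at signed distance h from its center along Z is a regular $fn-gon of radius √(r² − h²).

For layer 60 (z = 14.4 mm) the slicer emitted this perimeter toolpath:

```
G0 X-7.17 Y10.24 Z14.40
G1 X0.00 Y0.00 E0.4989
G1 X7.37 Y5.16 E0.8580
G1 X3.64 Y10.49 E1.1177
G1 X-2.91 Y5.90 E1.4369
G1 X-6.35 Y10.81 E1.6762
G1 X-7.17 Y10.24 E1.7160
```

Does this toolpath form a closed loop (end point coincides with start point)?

Start point (G0): (-7.17, 10.24). End point (last G1): the path returns to the start — closed.

yes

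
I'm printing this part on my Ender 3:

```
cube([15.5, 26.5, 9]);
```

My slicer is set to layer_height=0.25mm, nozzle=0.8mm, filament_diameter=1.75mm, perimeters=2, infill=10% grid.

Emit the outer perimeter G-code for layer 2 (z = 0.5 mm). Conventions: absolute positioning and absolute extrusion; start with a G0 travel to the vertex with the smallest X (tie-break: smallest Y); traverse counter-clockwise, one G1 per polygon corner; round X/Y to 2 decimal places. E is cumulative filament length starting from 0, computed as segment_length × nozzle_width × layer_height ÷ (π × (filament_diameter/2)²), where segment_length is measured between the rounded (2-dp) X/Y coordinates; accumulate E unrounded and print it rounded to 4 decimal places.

G0 X0.00 Y0.00 Z0.50
G1 X15.50 Y0.00 E1.2888
G1 X15.50 Y26.50 E3.4923
G1 X0.00 Y26.50 E4.7811
G1 X0.00 Y0.00 E6.9846

At z = 0.5 mm: the cube (footprint 15.5×26.5) is included at this height. The outline is a single polygon with 4 vertices. Extrusion per mm of travel: 0.8 × 0.25 / (π × 0.875²) = 0.083150. Accumulating E over each segment gives final E = 6.9846.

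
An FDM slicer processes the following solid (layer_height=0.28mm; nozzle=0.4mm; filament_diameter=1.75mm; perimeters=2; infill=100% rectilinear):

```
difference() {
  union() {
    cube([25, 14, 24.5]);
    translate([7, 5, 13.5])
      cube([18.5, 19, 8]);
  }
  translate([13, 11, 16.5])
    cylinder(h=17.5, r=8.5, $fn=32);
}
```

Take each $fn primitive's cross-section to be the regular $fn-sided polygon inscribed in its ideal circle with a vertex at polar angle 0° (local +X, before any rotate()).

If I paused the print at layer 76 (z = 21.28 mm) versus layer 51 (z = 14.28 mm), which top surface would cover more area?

layer 51 (z = 14.28 mm)

Layer 76 (z = 21.28): the cube is present — its section is the full 25×14 rectangle (area 350.00 mm²); the 18.5×19 cube at (7, 5) contributes its full rectangle (area 351.50 mm²); Combining (union): the regions partially overlap — summed areas 701.50 mm² minus the doubly-counted overlap 162.00 mm² gives 539.50 mm² — area = 539.50 mm²; the r=8.5 cylinder at (13, 11) contributes a regular 32-gon of circumradius 8.5 (area = (32/2)·8.500²·sin(360°/32) = 225.52 mm²); Taking the first minus the rest: starting from that combined region (539.50 mm²), the r=8.5 cylinder at (13, 11) partially overlaps it — only the 222.21 mm² overlap (of its 225.52 mm²) is removed, clipping the outline — area = 317.29 mm². So its area = 317.29 mm². Layer 51 (z = 14.28): the 25×14 cube contributes its full rectangle (area 350.00 mm²); the 18.5×19 cube at (7, 5) contributes its full rectangle (area 351.50 mm²); Combining (union): the regions partially overlap — summed areas 701.50 mm² minus the doubly-counted overlap 162.00 mm² gives 539.50 mm² — area = 539.50 mm²; the cylinder at (13, 11) is absent (z outside [16.5, 34]); After the difference (first − rest): none of the subtracted shapes is present at this height, so that combined region is unchanged — area = 539.50 mm². So its area = 539.50 mm². Layer 51 is larger (539.50 vs 317.29 mm²).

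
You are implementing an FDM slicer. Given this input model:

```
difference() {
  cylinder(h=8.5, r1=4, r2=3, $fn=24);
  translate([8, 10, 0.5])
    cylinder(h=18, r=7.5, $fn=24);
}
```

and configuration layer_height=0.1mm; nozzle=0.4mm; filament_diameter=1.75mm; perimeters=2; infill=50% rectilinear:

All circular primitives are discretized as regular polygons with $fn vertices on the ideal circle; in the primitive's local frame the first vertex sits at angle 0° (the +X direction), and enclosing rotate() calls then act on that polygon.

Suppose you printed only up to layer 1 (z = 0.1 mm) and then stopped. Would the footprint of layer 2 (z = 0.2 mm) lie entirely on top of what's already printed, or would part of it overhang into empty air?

entirely on top

Compare the two slices. At z = 0.1: the cone contributes a regular 24-gon of circumradius 3.988 (interpolated between r1=4 and r2=3 at t=0.012) (area = (24/2)·3.988²·sin(360°/24) = 49.40 mm²); the cylinder at (8, 10) does not reach this height (z outside [0.5, 18.5]); Taking the first minus the rest: none of the subtracted shapes is present at this height, so the cone is unchanged — area = 49.40 mm². At z = 0.2: the cone (r1=4→r2=3) has section circumradius 3.976 here — a regular 24-gon (area = (24/2)·3.976²·sin(360°/24) = 49.11 mm²); the cylinder at (8, 10) is absent (z outside [0.5, 18.5]); After the difference (first − rest): none of the subtracted shapes is present at this height, so the cone is unchanged — area = 49.11 mm². Checking containment: the cross-section at z = 0.2 is a subset of the cross-section at z = 0.1.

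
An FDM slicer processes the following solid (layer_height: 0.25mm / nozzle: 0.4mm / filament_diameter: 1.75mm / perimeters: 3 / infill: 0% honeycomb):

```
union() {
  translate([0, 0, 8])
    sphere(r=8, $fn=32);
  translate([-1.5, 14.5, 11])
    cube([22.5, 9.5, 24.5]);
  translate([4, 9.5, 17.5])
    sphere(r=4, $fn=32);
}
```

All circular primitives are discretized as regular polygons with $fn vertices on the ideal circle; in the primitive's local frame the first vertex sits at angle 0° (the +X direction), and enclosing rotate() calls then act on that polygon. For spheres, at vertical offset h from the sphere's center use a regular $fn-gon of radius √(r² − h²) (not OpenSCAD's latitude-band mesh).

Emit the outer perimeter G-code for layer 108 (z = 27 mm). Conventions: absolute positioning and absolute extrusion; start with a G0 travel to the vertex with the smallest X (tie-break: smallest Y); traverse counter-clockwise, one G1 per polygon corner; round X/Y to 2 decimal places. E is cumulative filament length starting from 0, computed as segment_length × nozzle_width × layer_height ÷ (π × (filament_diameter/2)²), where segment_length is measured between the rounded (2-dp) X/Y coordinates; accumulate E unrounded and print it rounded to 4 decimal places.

At z = 27 mm: the sphere is not intersected at this z (|z−center|=19.000 > r=8); the 22.5×9.5 cube at (-1.5, 14.5) contributes its full rectangle; the sphere at (4, 9.5) is absent (|z−center|=9.500 > r=4); Merging all regions: only the 22.5×9.5 cube at (-1.5, 14.5) is present, so the union is just that shape — 1 connected region. The outline is a single polygon with 4 vertices. Extrusion per mm of travel: 0.4 × 0.25 / (π × 0.875²) = 0.041575. Accumulating E over each segment gives final E = 2.6608.

G0 X-1.50 Y14.50 Z27.00
G1 X21.00 Y14.50 E0.9354
G1 X21.00 Y24.00 E1.3304
G1 X-1.50 Y24.00 E2.2658
G1 X-1.50 Y14.50 E2.6608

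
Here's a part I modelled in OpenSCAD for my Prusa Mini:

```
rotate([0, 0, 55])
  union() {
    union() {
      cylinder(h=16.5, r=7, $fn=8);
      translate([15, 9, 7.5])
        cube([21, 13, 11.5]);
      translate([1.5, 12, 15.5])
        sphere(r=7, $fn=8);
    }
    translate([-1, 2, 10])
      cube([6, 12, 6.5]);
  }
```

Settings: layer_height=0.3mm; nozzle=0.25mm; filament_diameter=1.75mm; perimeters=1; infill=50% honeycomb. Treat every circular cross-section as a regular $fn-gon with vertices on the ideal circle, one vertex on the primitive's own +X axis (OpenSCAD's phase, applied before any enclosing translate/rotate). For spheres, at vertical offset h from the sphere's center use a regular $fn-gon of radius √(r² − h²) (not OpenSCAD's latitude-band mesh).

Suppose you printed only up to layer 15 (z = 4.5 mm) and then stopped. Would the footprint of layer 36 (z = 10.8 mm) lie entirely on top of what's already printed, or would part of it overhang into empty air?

part overhangs

Compare the two slices. At z = 4.5: the r=7 cylinder contributes a regular 8-gon of circumradius 7 (area = (8/2)·7.000²·sin(360°/8) = 138.59 mm²); the cube at (15, 9) is not intersected at this z (z outside [7.5, 19]); the sphere at (1.5, 12) does not reach this height (|z−center|=11.000 > r=7); Combining (union): only the r=7 cylinder is present, so the union is just that shape — area = 138.59 mm²; the cube at (-1, 2) is not intersected at this z (z outside [10, 16.5]); Merging all regions: only the result so far is present, so the union is just that shape — area = 138.59 mm²; (whole slice rotated 55° about Z — lengths, areas and connectivity unchanged). At z = 10.8: the cylinder: section is a regular 8-gon, circumradius r=7 (area = (8/2)·7.000²·sin(360°/8) = 138.59 mm²); the cube at (15, 9) is present — its section is the full 21×13 rectangle (area 273.00 mm²); the sphere at (1.5, 12): section is a regular 8-gon, circumradius = √(r²−h²) = √(7²−4.7²) = 5.187 (area = (8/2)·5.187²·sin(360°/8) = 76.11 mm²); Merging all regions: the 3 present regions are separate (no shared area or edge), so areas and boundary lengths simply add and each stays a separate island — area = 487.71 mm²; the cube at (-1, 2) is present — its section is the full 6×12 rectangle (area 72.00 mm²); Taking the union: the regions partially overlap — summed areas 559.71 mm² minus the doubly-counted overlap 63.91 mm² gives 495.80 mm² — area = 495.80 mm²; (whole slice rotated 55° about Z — lengths, areas and connectivity unchanged). Checking containment: at z = 10.8 the cross-section extends beyond the z = 4.5 cross-section by about 357.21 mm².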